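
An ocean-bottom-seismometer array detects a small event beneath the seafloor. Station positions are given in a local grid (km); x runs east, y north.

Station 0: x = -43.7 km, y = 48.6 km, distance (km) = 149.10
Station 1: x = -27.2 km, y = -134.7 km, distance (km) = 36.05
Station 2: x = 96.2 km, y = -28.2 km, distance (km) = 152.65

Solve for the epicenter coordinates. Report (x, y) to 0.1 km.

x ≈ -38.3 km, y ≈ -100.4 km

Circle about each station: (x + 43.7)² + (y − 48.6)² = 149.10²; (x + 27.2)² + (y + 134.7)² = 36.05²; (x − 96.2)² + (y + 28.2)² = 152.65².
Subtracting the Station 0 equation from the Station 1 and Station 2 equations removes the quadratic terms:
33.0 x − 366.6 y = 35543.49
279.8 x − 153.6 y = 4706.82
Solving the 2×2 system: x ≈ -38.3, y ≈ -100.4 km.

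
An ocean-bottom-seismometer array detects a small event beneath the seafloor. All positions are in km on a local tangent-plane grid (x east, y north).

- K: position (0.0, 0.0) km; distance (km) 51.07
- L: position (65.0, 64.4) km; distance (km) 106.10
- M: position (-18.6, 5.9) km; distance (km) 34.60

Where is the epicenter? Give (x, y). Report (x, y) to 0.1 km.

Circle about each station: x² + y² = 51.07²; (x − 65.0)² + (y − 64.4)² = 106.10²; (x + 18.6)² + (y − 5.9)² = 34.60².
Subtracting the K equation from the L and M equations removes the quadratic terms:
130.0 x + 128.8 y = -276.71
-37.2 x + 11.8 y = 1791.75
Solving the 2×2 system: x ≈ -37.0, y ≈ 35.2 km.
Check against K (with the unrounded x, y): √(x²+y²) = 51.07 ≈ 51.07 km. ✓

-37.0 km east, 35.2 km north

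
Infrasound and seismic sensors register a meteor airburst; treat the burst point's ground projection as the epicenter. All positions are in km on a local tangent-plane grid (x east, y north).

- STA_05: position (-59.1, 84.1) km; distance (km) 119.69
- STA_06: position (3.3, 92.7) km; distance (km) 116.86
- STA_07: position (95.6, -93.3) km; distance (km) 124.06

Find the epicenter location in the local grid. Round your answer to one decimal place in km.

Circle about each station: (x + 59.1)² + (y − 84.1)² = 119.69²; (x − 3.3)² + (y − 92.7)² = 116.86²; (x − 95.6)² + (y + 93.3)² = 124.06².
Subtracting the STA_05 equation from the STA_06 and STA_07 equations removes the quadratic terms:
124.8 x + 17.2 y = -1292.00
309.4 x − 354.8 y = 6213.44
Solving the 2×2 system: x ≈ -7.1, y ≈ -23.7 km.

(-7.1, -23.7)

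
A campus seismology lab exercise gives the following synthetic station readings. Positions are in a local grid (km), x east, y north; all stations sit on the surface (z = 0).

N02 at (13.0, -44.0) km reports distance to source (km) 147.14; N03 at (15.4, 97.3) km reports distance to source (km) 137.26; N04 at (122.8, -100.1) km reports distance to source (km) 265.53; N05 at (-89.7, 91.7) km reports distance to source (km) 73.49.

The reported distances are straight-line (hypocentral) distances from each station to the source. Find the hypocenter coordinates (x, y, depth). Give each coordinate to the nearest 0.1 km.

(-98.1, 38.5, 50.0)

Each station gives a sphere (x−x_i)² + (y−y_i)² + z² = d_i² (stations at z=0).
Subtracting the N02 sphere from N03 and N04: z² cancels, leaving linear equations in x and y:
4.8 x + 282.6 y = 10409.32
219.6 x − 112.2 y = -25861.15
Solving: x ≈ -98.094, y ≈ 38.500 km (keep extra digits for the depth step; rounded: -98.1, 38.5).
Then from the N02 sphere: z² = 147.14² − (x − 13.0)² − (y + 44.0)² with x = -98.094, y = 38.500, so z ≈ 50.021 ≈ 50.0 km.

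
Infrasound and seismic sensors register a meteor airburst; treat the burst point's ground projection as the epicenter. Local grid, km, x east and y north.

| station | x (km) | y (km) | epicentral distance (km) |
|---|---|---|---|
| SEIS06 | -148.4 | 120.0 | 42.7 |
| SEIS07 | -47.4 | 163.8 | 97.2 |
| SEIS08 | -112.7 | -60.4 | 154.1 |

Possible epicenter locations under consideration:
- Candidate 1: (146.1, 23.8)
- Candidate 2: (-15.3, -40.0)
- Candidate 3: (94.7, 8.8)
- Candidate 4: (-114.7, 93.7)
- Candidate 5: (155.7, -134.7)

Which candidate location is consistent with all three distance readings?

For each candidate, compare |candidate − station| to the reported distance:
Candidate 1: residuals SEIS06 267.1, SEIS07 141.6, SEIS08 118.1 → max 267.1 km
Candidate 2: residuals SEIS06 165.4, SEIS07 109.1, SEIS08 54.6 → max 165.4 km
Candidate 3: residuals SEIS06 224.6, SEIS07 113.1, SEIS08 64.5 → max 224.6 km
Candidate 4: residuals SEIS06 0.0, SEIS07 0.0, SEIS08 0.0 → max 0.0 km
Candidate 5: residuals SEIS06 354.0, SEIS07 263.8, SEIS08 124.4 → max 354.0 km
Only Candidate 4 has all residuals ≈ 0.

Candidate 4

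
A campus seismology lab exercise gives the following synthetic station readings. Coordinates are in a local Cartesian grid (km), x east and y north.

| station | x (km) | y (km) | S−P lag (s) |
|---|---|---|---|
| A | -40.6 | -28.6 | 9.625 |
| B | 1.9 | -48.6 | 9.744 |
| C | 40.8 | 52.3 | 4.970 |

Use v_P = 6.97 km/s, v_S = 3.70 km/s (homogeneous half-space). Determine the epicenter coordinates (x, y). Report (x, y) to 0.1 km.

x ≈ 10.2 km, y ≈ 27.8 km

Distance from S−P lag: d = Δt · v_P v_S / (v_P − v_S) = Δt · (6.97·3.70)/(6.97−3.70) ≈ 7.8865·Δt.
So d_A = 75.91, d_B = 76.85, d_C = 39.20 km.
Circle about each station: (x + 40.6)² + (y + 28.6)² = 75.91²; (x − 1.9)² + (y + 48.6)² = 76.85²; (x − 40.8)² + (y − 52.3)² = 39.20².
Subtracting the A equation from the B and C equations removes the quadratic terms:
85.0 x − 40.0 y = -244.34
162.8 x + 161.8 y = 6159.30
Solving the 2×2 system: x ≈ 10.2, y ≈ 27.8 km.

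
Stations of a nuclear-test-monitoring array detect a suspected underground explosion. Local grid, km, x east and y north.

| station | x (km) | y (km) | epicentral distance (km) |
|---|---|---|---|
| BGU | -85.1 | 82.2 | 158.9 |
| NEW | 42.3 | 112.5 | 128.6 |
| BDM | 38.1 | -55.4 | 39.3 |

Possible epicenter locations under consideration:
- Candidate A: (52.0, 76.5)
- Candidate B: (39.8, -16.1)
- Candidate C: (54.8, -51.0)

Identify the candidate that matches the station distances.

Candidate B

For each candidate, compare |candidate − station| to the reported distance:
Candidate A: residuals BGU 21.7, NEW 91.3, BDM 93.3 → max 93.3 km
Candidate B: residuals BGU 0.0, NEW 0.0, BDM 0.0 → max 0.0 km
Candidate C: residuals BGU 34.3, NEW 35.4, BDM 22.0 → max 35.4 km
Only Candidate B has all residuals ≈ 0.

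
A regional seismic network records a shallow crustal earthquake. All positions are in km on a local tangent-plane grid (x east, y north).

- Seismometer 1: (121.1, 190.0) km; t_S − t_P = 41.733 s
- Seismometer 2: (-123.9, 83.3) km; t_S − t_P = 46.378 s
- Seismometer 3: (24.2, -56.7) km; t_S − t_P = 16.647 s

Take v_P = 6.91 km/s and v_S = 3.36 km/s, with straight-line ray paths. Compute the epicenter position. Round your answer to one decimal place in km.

129.9 km east, -82.8 km north

Distance from S−P lag: d = Δt · v_P v_S / (v_P − v_S) = Δt · (6.91·3.36)/(6.91−3.36) ≈ 6.5402·Δt.
So d_Seismometer 1 = 272.94, d_Seismometer 2 = 303.32, d_Seismometer 3 = 108.87 km.
Circle about each station: (x − 121.1)² + (y − 190.0)² = 272.94²; (x + 123.9)² + (y − 83.3)² = 303.32²; (x − 24.2)² + (y + 56.7)² = 108.87².
Subtracting pairs of circle equations eliminates x²+y² and gives linear equations (the radical axes):
-490.0 x − 213.4 y = -45981.89
-193.8 x − 493.4 y = 15678.89
Solving the 2×2 system: x ≈ 129.9, y ≈ -82.8 km.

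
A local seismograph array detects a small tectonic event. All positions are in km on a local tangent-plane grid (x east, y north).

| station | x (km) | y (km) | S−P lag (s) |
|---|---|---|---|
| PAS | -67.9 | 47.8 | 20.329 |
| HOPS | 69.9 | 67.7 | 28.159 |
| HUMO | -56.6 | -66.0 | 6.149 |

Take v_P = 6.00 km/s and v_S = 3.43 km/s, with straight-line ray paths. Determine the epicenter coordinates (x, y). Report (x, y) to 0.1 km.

x ≈ -62.4 km, y ≈ -114.9 km

Distance from S−P lag: d = Δt · v_P v_S / (v_P − v_S) = Δt · (6.00·3.43)/(6.00−3.43) ≈ 8.0078·Δt.
So d_PAS = 162.79, d_HOPS = 225.49, d_HUMO = 49.24 km.
Circle about each station: (x + 67.9)² + (y − 47.8)² = 162.79²; (x − 69.9)² + (y − 67.7)² = 225.49²; (x + 56.6)² + (y + 66.0)² = 49.24².
Subtracting the PAS equation from the HOPS and HUMO equations removes the quadratic terms:
275.6 x + 39.8 y = -21771.11
22.6 x − 227.6 y = 24740.32
Solving the 2×2 system: x ≈ -62.4, y ≈ -114.9 km.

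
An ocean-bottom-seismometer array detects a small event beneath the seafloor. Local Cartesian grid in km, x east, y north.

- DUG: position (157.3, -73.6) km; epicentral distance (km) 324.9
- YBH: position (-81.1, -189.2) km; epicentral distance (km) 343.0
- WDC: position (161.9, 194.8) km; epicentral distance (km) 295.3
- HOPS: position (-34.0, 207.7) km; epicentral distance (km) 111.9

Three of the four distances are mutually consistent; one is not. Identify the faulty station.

DUG

Solve using three stations at a time. Using YBH, WDC, HOPS (subtract circle equations pairwise → linear system) gives (x, y) ≈ (-130.0, 150.3).
Distances from that point to each station vs reported:
  DUG: calculated 364.2 vs reported 324.9 → residual 39.3 km
  YBH: calculated 343.0 vs reported 343.0 → residual 0.0 km
  WDC: calculated 295.3 vs reported 295.3 → residual 0.0 km
  HOPS: calculated 111.9 vs reported 111.9 → residual 0.0 km
YBH, WDC, HOPS are mutually consistent (residuals ≈ 0); DUG is off by 39.3 km.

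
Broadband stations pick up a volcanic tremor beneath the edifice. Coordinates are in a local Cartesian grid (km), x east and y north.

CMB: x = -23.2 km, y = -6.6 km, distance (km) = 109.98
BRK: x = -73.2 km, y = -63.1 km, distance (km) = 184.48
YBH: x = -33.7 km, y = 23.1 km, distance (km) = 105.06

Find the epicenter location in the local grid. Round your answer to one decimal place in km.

Circle about each station: (x + 23.2)² + (y + 6.6)² = 109.98²; (x + 73.2)² + (y + 63.1)² = 184.48²; (x + 33.7)² + (y − 23.1)² = 105.06².
Subtracting the CMB equation from the BRK and YBH equations removes the quadratic terms:
-100.0 x − 113.0 y = -13179.22
-21.0 x + 59.4 y = 2145.50
Solving the 2×2 system: x ≈ 65.0, y ≈ 59.1 km.

65.0 km east, 59.1 km north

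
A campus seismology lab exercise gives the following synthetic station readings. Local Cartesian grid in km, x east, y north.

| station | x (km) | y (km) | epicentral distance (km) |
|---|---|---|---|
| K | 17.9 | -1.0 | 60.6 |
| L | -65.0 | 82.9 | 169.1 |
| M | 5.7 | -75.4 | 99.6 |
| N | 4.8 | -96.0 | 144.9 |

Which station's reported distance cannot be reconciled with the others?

Solve using three stations at a time. Using K, L, M (subtract circle equations pairwise → linear system) gives (x, y) ≈ (78.1, -7.1).
Distances from that point to each station vs reported:
  K: calculated 60.6 vs reported 60.6 → residual 0.0 km
  L: calculated 169.1 vs reported 169.1 → residual 0.0 km
  M: calculated 99.6 vs reported 99.6 → residual 0.0 km
  N: calculated 115.3 vs reported 144.9 → residual 29.6 km
K, L, M are mutually consistent (residuals ≈ 0); N is off by 29.6 km.

N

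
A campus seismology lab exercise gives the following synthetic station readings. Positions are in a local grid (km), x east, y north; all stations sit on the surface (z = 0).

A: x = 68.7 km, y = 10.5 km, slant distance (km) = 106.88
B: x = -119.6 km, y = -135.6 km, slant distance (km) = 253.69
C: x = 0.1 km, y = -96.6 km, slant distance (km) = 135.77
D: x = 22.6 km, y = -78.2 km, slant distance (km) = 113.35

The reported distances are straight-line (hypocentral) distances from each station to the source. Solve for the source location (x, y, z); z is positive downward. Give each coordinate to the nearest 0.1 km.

(114.3, -61.5, 64.5)

Each station gives a sphere (x−x_i)² + (y−y_i)² + z² = d_i² (stations at z=0).
Subtracting the A sphere from B and C: z² cancels, leaving linear equations in x and y:
-376.6 x − 292.2 y = -25073.70
-137.2 x − 214.2 y = -2508.53
Solving: x ≈ 114.294, y ≈ -61.497 km (keep extra digits for the depth step; rounded: 114.3, -61.5).
Then from the A sphere: z² = 106.88² − (x − 68.7)² − (y − 10.5)² with x = 114.294, y = -61.497, so z ≈ 64.505 ≈ 64.5 km.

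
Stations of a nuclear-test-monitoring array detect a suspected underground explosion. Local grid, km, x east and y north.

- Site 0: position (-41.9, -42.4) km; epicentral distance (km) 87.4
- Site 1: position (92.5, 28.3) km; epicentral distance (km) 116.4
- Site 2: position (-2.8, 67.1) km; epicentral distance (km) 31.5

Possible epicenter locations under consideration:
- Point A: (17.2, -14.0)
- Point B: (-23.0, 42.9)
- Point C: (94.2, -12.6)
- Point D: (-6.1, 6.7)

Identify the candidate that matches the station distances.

For each candidate, compare |candidate − station| to the reported distance:
Point A: residuals Site 0 21.8, Site 1 30.0, Site 2 52.0 → max 52.0 km
Point B: residuals Site 0 0.0, Site 1 0.0, Site 2 0.0 → max 0.0 km
Point C: residuals Site 0 51.9, Site 1 75.5, Site 2 94.0 → max 94.0 km
Point D: residuals Site 0 26.6, Site 1 15.5, Site 2 29.0 → max 29.0 km
Only Point B has all residuals ≈ 0.

Point B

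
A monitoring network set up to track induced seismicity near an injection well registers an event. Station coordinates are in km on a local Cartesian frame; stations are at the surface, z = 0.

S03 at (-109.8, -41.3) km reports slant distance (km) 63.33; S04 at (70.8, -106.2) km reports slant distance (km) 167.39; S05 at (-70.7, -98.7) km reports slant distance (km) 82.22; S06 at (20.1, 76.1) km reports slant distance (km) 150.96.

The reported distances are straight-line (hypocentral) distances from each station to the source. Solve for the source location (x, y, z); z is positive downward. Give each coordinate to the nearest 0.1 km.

x ≈ -71.4 km, y ≈ -33.2 km, depth ≈ 49.7 km

Each station gives a sphere (x−x_i)² + (y−y_i)² + z² = d_i² (stations at z=0).
Subtracting the S03 sphere from S04 and S05: z² cancels, leaving linear equations in x and y:
361.2 x − 129.8 y = -21479.37
78.2 x − 114.8 y = -1770.99
Solving: x ≈ -71.401, y ≈ -33.211 km (keep extra digits for the depth step; rounded: -71.4, -33.2).
Then from the S03 sphere: z² = 63.33² − (x + 109.8)² − (y + 41.3)² with x = -71.401, y = -33.211, so z ≈ 49.707 ≈ 49.7 km.
Check against S06 (with the unrounded solution): distance 150.97 ≈ 150.96 km. ✓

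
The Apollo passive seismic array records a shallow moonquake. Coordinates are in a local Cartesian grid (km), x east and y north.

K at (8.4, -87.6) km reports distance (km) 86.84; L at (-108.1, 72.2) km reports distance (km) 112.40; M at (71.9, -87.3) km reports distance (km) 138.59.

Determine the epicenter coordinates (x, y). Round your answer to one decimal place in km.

x ≈ -52.0 km, y ≈ -25.2 km

Circle about each station: (x − 8.4)² + (y + 87.6)² = 86.84²; (x + 108.1)² + (y − 72.2)² = 112.40²; (x − 71.9)² + (y + 87.3)² = 138.59².
Subtracting the K equation from the L and M equations removes the quadratic terms:
-233.0 x + 319.6 y = 4061.56
127.0 x + 0.6 y = -6619.42
Solving the 2×2 system: x ≈ -52.0, y ≈ -25.2 km.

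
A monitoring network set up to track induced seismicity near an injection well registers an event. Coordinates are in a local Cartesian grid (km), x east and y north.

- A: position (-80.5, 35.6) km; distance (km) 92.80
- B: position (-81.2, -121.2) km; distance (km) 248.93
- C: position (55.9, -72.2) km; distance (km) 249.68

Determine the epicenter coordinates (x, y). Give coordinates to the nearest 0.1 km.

Circle about each station: (x + 80.5)² + (y − 35.6)² = 92.80²; (x + 81.2)² + (y + 121.2)² = 248.93²; (x − 55.9)² + (y + 72.2)² = 249.68².
Subtracting pairs of circle equations eliminates x²+y² and gives linear equations (the radical axes):
-1.4 x − 313.6 y = -39819.03
272.8 x − 215.6 y = -53138.22
Solving the 2×2 system: x ≈ -94.1, y ≈ 127.4 km.
Check against A (with the unrounded x, y): √((x + 80.5)²+(y − 35.6)²) = 92.80 ≈ 92.80 km. ✓

x ≈ -94.1 km, y ≈ 127.4 km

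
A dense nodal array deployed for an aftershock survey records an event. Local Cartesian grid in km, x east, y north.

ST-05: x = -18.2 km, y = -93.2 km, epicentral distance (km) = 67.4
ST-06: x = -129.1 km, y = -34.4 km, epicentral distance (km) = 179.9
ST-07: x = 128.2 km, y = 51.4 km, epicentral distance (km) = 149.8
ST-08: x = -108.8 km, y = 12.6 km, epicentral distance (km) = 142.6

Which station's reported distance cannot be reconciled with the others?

Solve using three stations at a time. Using ST-05, ST-06, ST-07 (subtract circle equations pairwise → linear system) gives (x, y) ≈ (46.4, -74.0).
Distances from that point to each station vs reported:
  ST-05: calculated 67.3 vs reported 67.4 → residual 0.1 km
  ST-06: calculated 179.9 vs reported 179.9 → residual 0.0 km
  ST-07: calculated 149.8 vs reported 149.8 → residual 0.0 km
  ST-08: calculated 177.7 vs reported 142.6 → residual 35.1 km
ST-05, ST-06, ST-07 are mutually consistent (residuals ≈ 0); ST-08 is off by 35.1 km.

ST-08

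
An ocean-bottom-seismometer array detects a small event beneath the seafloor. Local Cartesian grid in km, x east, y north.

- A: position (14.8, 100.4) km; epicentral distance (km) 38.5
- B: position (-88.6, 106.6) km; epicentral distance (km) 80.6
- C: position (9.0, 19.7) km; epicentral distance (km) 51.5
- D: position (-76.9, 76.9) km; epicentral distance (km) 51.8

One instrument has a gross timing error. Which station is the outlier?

Solve using three stations at a time. Using B, C, D (subtract circle equations pairwise → linear system) gives (x, y) ≈ (-35.1, 46.3).
Distances from that point to each station vs reported:
  A: calculated 73.6 vs reported 38.5 → residual 35.1 km
  B: calculated 80.6 vs reported 80.6 → residual 0.0 km
  C: calculated 51.5 vs reported 51.5 → residual 0.0 km
  D: calculated 51.8 vs reported 51.8 → residual 0.0 km
B, C, D are mutually consistent (residuals ≈ 0); A is off by 35.1 km.

A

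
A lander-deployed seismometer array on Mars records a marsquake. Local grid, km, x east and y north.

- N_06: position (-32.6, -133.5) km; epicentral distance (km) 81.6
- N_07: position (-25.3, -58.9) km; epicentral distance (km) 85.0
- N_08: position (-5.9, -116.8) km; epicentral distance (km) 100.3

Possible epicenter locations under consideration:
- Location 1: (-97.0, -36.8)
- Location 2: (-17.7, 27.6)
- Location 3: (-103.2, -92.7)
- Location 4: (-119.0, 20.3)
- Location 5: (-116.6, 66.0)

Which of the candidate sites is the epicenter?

Location 3

For each candidate, compare |candidate − station| to the reported distance:
Location 1: residuals N_06 34.6, N_07 10.0, N_08 20.9 → max 34.6 km
Location 2: residuals N_06 80.2, N_07 1.8, N_08 44.6 → max 80.2 km
Location 3: residuals N_06 0.1, N_07 0.1, N_08 0.1 → max 0.1 km
Location 4: residuals N_06 94.8, N_07 37.7, N_08 77.4 → max 94.8 km
Location 5: residuals N_06 134.9, N_07 69.7, N_08 113.4 → max 134.9 km
Only Location 3 has all residuals ≈ 0.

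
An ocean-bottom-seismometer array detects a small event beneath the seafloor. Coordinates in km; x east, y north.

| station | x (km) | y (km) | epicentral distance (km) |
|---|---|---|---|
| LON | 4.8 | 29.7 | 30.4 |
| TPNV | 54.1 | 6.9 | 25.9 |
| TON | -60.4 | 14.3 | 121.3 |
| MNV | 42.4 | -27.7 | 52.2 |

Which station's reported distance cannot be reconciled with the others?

Solve using three stations at a time. Using LON, TPNV, MNV (subtract circle equations pairwise → linear system) gives (x, y) ≈ (34.6, 23.9).
Distances from that point to each station vs reported:
  LON: calculated 30.4 vs reported 30.4 → residual 0.0 km
  TPNV: calculated 25.9 vs reported 25.9 → residual 0.0 km
  TON: calculated 95.5 vs reported 121.3 → residual 25.8 km
  MNV: calculated 52.2 vs reported 52.2 → residual 0.0 km
LON, TPNV, MNV are mutually consistent (residuals ≈ 0); TON is off by 25.8 km.

TON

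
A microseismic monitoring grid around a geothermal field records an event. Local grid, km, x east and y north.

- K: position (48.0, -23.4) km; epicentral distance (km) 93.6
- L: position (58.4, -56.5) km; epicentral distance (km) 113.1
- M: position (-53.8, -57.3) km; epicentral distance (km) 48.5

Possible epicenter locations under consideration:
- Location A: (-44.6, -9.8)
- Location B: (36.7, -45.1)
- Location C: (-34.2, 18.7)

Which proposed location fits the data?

Location A

For each candidate, compare |candidate − station| to the reported distance:
Location A: residuals K 0.0, L 0.0, M 0.1 → max 0.1 km
Location B: residuals K 69.1, L 88.6, M 42.8 → max 88.6 km
Location C: residuals K 1.2, L 6.2, M 30.0 → max 30.0 km
Only Location A has all residuals ≈ 0.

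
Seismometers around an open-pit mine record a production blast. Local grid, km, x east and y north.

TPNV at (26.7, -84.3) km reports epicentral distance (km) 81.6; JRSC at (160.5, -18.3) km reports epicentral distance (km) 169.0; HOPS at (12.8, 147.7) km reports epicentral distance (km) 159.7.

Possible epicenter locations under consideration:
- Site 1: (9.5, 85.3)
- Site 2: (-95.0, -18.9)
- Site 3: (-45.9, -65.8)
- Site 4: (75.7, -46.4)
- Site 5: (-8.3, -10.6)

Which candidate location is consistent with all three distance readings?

For each candidate, compare |candidate − station| to the reported distance:
Site 1: residuals TPNV 88.9, JRSC 14.1, HOPS 97.2 → max 97.2 km
Site 2: residuals TPNV 56.6, JRSC 86.5, HOPS 38.7 → max 86.5 km
Site 3: residuals TPNV 6.7, JRSC 42.8, HOPS 61.7 → max 61.7 km
Site 4: residuals TPNV 19.7, JRSC 79.7, HOPS 44.3 → max 79.7 km
Site 5: residuals TPNV 0.0, JRSC 0.0, HOPS 0.0 → max 0.0 km
Only Site 5 has all residuals ≈ 0.

Site 5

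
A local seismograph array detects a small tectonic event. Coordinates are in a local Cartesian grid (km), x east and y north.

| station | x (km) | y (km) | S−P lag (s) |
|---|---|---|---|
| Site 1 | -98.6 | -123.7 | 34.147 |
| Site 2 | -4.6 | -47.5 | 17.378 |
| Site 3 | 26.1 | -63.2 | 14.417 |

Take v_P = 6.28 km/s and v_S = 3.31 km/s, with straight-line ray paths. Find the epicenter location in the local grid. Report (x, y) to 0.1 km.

(110.3, -7.6)

Distance from S−P lag: d = Δt · v_P v_S / (v_P − v_S) = Δt · (6.28·3.31)/(6.28−3.31) ≈ 6.9989·Δt.
So d_Site 1 = 238.99, d_Site 2 = 121.63, d_Site 3 = 100.90 km.
Circle about each station: (x + 98.6)² + (y + 123.7)² = 238.99²; (x + 4.6)² + (y + 47.5)² = 121.63²; (x − 26.1)² + (y + 63.2)² = 100.90².
Subtracting pairs of circle equations eliminates x²+y² and gives linear equations (the radical axes):
188.0 x + 152.4 y = 19576.12
249.4 x + 121.0 y = 26587.21
Solving the 2×2 system: x ≈ 110.3, y ≈ -7.6 km.
Check against Site 1 (with the unrounded x, y): √((x + 98.6)²+(y + 123.7)²) = 238.99 ≈ 238.99 km. ✓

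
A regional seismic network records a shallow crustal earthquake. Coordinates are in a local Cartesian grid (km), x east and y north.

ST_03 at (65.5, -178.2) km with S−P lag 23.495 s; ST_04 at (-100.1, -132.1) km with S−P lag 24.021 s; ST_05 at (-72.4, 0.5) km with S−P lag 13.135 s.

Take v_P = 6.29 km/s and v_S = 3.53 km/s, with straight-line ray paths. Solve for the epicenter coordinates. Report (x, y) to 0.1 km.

x ≈ 33.0 km, y ≈ 8.0 km

Distance from S−P lag: d = Δt · v_P v_S / (v_P − v_S) = Δt · (6.29·3.53)/(6.29−3.53) ≈ 8.0448·Δt.
So d_ST_03 = 189.01, d_ST_04 = 193.24, d_ST_05 = 105.67 km.
Circle about each station: (x − 65.5)² + (y + 178.2)² = 189.01²; (x + 100.1)² + (y + 132.1)² = 193.24²; (x + 72.4)² + (y − 0.5)² = 105.67².
Subtracting the ST_03 equation from the ST_04 and ST_05 equations removes the quadratic terms:
-331.2 x + 92.2 y = -10191.99
-275.8 x + 357.4 y = -6244.85
Solving the 2×2 system: x ≈ 33.0, y ≈ 8.0 km.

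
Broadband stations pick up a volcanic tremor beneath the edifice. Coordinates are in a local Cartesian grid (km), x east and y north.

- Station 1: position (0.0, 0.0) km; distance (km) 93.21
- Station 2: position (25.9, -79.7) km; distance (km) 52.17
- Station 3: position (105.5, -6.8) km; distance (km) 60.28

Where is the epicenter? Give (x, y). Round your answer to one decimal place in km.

Circle about each station: x² + y² = 93.21²; (x − 25.9)² + (y + 79.7)² = 52.17²; (x − 105.5)² + (y + 6.8)² = 60.28².
Subtracting the Station 1 equation from the Station 2 and Station 3 equations removes the quadratic terms:
51.8 x − 159.4 y = 12989.30
211.0 x − 13.6 y = 16230.92
Solving the 2×2 system: x ≈ 73.2, y ≈ -57.7 km.

(73.2, -57.7)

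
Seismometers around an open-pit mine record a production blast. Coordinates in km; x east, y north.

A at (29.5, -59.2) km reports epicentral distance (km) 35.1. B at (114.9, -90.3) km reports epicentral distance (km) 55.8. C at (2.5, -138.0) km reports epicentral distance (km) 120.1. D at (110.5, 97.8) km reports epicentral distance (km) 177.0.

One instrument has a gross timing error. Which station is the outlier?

Solve using three stations at a time. Using A, B, D (subtract circle equations pairwise → linear system) gives (x, y) ≈ (62.0, -72.4).
Distances from that point to each station vs reported:
  A: calculated 35.1 vs reported 35.1 → residual 0.0 km
  B: calculated 55.8 vs reported 55.8 → residual 0.0 km
  C: calculated 88.6 vs reported 120.1 → residual 31.5 km
  D: calculated 177.0 vs reported 177.0 → residual 0.0 km
A, B, D are mutually consistent (residuals ≈ 0); C is off by 31.5 km.

C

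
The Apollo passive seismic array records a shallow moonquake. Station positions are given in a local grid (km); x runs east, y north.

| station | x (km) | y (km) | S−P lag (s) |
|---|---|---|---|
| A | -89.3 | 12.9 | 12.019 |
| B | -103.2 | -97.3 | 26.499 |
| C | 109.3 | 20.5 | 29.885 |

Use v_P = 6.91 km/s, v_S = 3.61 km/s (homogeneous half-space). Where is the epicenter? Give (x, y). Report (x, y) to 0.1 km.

Distance from S−P lag: d = Δt · v_P v_S / (v_P − v_S) = Δt · (6.91·3.61)/(6.91−3.61) ≈ 7.5591·Δt.
So d_A = 90.85, d_B = 200.31, d_C = 225.90 km.
Circle about each station: (x + 89.3)² + (y − 12.9)² = 90.85²; (x + 103.2)² + (y + 97.3)² = 200.31²; (x − 109.3)² + (y − 20.5)² = 225.90².
Subtracting the A equation from the B and C equations removes the quadratic terms:
-27.8 x − 220.4 y = -19893.74
397.2 x + 15.2 y = -38551.25
Solving the 2×2 system: x ≈ -101.0, y ≈ 103.0 km.
Check against A (with the unrounded x, y): √((x + 89.3)²+(y − 12.9)²) = 90.86 ≈ 90.85 km. ✓

x ≈ -101.0 km, y ≈ 103.0 km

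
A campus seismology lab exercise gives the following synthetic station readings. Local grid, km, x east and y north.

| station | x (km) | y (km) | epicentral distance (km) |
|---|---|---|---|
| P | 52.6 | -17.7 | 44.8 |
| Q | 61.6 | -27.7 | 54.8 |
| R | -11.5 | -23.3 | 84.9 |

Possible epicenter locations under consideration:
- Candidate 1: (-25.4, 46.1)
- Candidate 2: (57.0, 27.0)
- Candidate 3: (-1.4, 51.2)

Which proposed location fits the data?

Candidate 2

For each candidate, compare |candidate − station| to the reported distance:
Candidate 1: residuals P 56.0, Q 59.3, R 14.1 → max 59.3 km
Candidate 2: residuals P 0.1, Q 0.1, R 0.1 → max 0.1 km
Candidate 3: residuals P 42.7, Q 46.2, R 9.7 → max 46.2 km
Only Candidate 2 has all residuals ≈ 0.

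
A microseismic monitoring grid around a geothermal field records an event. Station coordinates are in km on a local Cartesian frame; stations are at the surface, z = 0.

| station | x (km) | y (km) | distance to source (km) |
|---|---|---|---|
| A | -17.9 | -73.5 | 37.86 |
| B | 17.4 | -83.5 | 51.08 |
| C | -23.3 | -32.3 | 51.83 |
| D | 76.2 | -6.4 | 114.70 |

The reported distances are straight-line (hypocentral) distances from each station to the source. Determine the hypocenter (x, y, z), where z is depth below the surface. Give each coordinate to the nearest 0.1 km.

Each station gives a sphere (x−x_i)² + (y−y_i)² + z² = d_i² (stations at z=0).
Subtracting the A sphere from B and C: z² cancels, leaving linear equations in x and y:
70.6 x − 20.0 y = 376.56
-10.8 x + 82.4 y = -5389.45
Solving: x ≈ -13.704, y ≈ -67.202 km (keep extra digits for the depth step; rounded: -13.7, -67.2).
Then from the A sphere: z² = 37.86² − (x + 17.9)² − (y + 73.5)² with x = -13.704, y = -67.202, so z ≈ 37.096 ≈ 37.1 km.
Check against D (with the unrounded solution): distance 114.70 ≈ 114.70 km. ✓

(-13.7, -67.2, 37.1)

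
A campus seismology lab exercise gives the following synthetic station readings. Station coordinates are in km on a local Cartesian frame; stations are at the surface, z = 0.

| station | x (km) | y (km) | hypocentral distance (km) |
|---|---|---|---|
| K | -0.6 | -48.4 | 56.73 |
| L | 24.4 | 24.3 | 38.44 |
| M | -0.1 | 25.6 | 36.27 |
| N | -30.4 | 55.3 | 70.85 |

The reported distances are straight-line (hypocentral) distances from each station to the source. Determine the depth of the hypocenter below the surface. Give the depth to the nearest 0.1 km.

Each station gives a sphere (x−x_i)² + (y−y_i)² + z² = d_i² (stations at z=0).
Subtracting the K sphere from L and M: z² cancels, leaving linear equations in x and y:
50.0 x + 145.4 y = 583.59
1.0 x + 148.0 y = 215.23
Solving: x ≈ 7.592, y ≈ 1.403 km (keep extra digits for the depth step; rounded: 7.6, 1.4).
Then from the K sphere: z² = 56.73² − (x + 0.6)² − (y + 48.4)² with x = 7.592, y = 1.403, so z ≈ 25.901 ≈ 25.9 km.

depth ≈ 25.9 km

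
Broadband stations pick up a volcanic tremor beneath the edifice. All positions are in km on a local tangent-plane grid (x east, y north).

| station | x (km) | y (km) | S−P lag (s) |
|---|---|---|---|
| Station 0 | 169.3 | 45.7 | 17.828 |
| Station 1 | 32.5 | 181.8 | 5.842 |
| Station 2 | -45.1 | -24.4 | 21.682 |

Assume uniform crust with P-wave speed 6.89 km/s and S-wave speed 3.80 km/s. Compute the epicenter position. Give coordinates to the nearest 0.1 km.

Distance from S−P lag: d = Δt · v_P v_S / (v_P − v_S) = Δt · (6.89·3.80)/(6.89−3.80) ≈ 8.4731·Δt.
So d_Station 0 = 151.06, d_Station 1 = 49.50, d_Station 2 = 183.71 km.
Circle about each station: (x − 169.3)² + (y − 45.7)² = 151.06²; (x − 32.5)² + (y − 181.8)² = 49.50²; (x + 45.1)² + (y + 24.4)² = 183.71².
Subtracting the Station 0 equation from the Station 1 and Station 2 equations removes the quadratic terms:
-273.6 x + 272.2 y = 23725.38
-428.8 x − 140.2 y = -39051.85
Solving the 2×2 system: x ≈ 47.1, y ≈ 134.5 km.

(47.1, 134.5)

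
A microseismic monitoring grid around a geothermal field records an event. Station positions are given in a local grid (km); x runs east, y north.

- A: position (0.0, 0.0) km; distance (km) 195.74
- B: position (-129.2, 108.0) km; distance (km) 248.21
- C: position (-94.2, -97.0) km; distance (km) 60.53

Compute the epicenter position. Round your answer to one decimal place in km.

Circle about each station: x² + y² = 195.74²; (x + 129.2)² + (y − 108.0)² = 248.21²; (x + 94.2)² + (y + 97.0)² = 60.53².
Subtracting the A equation from the B and C equations removes the quadratic terms:
-258.4 x + 216.0 y = 5062.58
-188.4 x − 194.0 y = 52932.91
Solving the 2×2 system: x ≈ -136.7, y ≈ -140.1 km.

x ≈ -136.7 km, y ≈ -140.1 km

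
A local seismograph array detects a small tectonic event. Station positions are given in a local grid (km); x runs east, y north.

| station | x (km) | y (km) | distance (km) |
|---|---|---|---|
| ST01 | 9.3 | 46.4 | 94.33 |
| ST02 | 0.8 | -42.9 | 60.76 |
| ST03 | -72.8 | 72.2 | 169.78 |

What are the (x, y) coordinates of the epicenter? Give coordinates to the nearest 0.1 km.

Circle about each station: (x − 9.3)² + (y − 46.4)² = 94.33²; (x − 0.8)² + (y + 42.9)² = 60.76²; (x + 72.8)² + (y − 72.2)² = 169.78².
Subtracting pairs of circle equations eliminates x²+y² and gives linear equations (the radical axes):
-17.0 x − 178.6 y = 4807.97
-164.2 x + 51.6 y = -11653.87
Solving the 2×2 system: x ≈ 60.7, y ≈ -32.7 km.

(60.7, -32.7)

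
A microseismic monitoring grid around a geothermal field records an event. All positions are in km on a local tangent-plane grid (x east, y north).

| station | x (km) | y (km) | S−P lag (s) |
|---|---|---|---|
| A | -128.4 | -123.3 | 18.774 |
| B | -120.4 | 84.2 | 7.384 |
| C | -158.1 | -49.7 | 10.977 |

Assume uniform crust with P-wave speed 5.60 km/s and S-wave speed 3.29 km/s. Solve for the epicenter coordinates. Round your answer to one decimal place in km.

Distance from S−P lag: d = Δt · v_P v_S / (v_P − v_S) = Δt · (5.60·3.29)/(5.60−3.29) ≈ 7.9758·Δt.
So d_A = 149.74, d_B = 58.89, d_C = 87.55 km.
Circle about each station: (x + 128.4)² + (y + 123.3)² = 149.74²; (x + 120.4)² + (y − 84.2)² = 58.89²; (x + 158.1)² + (y + 49.7)² = 87.55².
Subtracting the A equation from the B and C equations removes the quadratic terms:
16.0 x + 415.0 y = 8850.39
-59.4 x + 147.2 y = 10533.32
Solving the 2×2 system: x ≈ -113.6, y ≈ 25.7 km.

x ≈ -113.6 km, y ≈ 25.7 km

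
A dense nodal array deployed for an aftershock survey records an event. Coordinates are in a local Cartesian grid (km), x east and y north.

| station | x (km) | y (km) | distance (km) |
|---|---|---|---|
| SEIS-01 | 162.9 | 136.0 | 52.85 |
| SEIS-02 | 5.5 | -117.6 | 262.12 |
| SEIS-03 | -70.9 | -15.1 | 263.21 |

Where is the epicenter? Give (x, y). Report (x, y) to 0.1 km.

Circle about each station: (x − 162.9)² + (y − 136.0)² = 52.85²; (x − 5.5)² + (y + 117.6)² = 262.12²; (x + 70.9)² + (y + 15.1)² = 263.21².
Subtracting pairs of circle equations eliminates x²+y² and gives linear equations (the radical axes):
-314.8 x − 507.2 y = -97086.17
-467.6 x − 302.2 y = -106263.97
Solving the 2×2 system: x ≈ 172.9, y ≈ 84.1 km.

172.9 km east, 84.1 km north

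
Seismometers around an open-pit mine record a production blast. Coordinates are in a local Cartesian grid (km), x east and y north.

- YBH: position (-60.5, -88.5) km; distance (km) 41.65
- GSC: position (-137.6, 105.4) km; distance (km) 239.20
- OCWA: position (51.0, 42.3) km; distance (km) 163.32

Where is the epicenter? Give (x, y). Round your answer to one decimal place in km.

(-21.8, -103.9)

Circle about each station: (x + 60.5)² + (y + 88.5)² = 41.65²; (x + 137.6)² + (y − 105.4)² = 239.20²; (x − 51.0)² + (y − 42.3)² = 163.32².
Subtracting pairs of circle equations eliminates x²+y² and gives linear equations (the radical axes):
-154.2 x + 387.8 y = -36931.50
223.0 x + 261.6 y = -32040.91
Solving the 2×2 system: x ≈ -21.8, y ≈ -103.9 km.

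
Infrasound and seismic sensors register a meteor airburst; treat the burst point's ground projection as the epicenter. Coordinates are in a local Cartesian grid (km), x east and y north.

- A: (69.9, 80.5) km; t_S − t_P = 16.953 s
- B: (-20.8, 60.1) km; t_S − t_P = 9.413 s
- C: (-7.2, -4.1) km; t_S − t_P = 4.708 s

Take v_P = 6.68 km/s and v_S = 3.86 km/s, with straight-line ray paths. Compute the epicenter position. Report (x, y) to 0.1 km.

Distance from S−P lag: d = Δt · v_P v_S / (v_P − v_S) = Δt · (6.68·3.86)/(6.68−3.86) ≈ 9.1435·Δt.
So d_A = 155.01, d_B = 86.07, d_C = 43.05 km.
Circle about each station: (x − 69.9)² + (y − 80.5)² = 155.01²; (x + 20.8)² + (y − 60.1)² = 86.07²; (x + 7.2)² + (y + 4.1)² = 43.05².
Subtracting the A equation from the B and C equations removes the quadratic terms:
-181.4 x − 40.8 y = 9298.45
-154.2 x − 169.2 y = 10877.19
Solving the 2×2 system: x ≈ -46.3, y ≈ -22.1 km.
Check against A (with the unrounded x, y): √((x − 69.9)²+(y − 80.5)²) = 155.01 ≈ 155.01 km. ✓

x ≈ -46.3 km, y ≈ -22.1 km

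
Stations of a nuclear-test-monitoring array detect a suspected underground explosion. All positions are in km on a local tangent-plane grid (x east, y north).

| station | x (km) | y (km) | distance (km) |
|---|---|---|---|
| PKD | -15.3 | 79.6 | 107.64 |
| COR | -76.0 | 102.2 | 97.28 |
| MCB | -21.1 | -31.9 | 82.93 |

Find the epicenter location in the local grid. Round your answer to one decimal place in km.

x ≈ -94.5 km, y ≈ 6.7 km

Circle about each station: (x + 15.3)² + (y − 79.6)² = 107.64²; (x + 76.0)² + (y − 102.2)² = 97.28²; (x + 21.1)² + (y + 31.9)² = 82.93².
Subtracting the PKD equation from the COR and MCB equations removes the quadratic terms:
-121.4 x + 45.2 y = 11773.56
-11.6 x − 223.0 y = -398.45
Solving the 2×2 system: x ≈ -94.5, y ≈ 6.7 km.
Check against PKD (with the unrounded x, y): √((x + 15.3)²+(y − 79.6)²) = 107.63 ≈ 107.64 km. ✓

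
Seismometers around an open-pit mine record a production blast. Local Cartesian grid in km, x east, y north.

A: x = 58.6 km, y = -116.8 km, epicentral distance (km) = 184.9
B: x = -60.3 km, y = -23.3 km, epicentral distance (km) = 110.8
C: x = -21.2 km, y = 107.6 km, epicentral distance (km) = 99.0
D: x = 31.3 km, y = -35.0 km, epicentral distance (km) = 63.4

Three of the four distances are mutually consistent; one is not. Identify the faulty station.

Solve using three stations at a time. Using B, C, D (subtract circle equations pairwise → linear system) gives (x, y) ≈ (37.9, 28.1).
Distances from that point to each station vs reported:
  A: calculated 146.4 vs reported 184.9 → residual 38.5 km
  B: calculated 110.8 vs reported 110.8 → residual 0.0 km
  C: calculated 99.0 vs reported 99.0 → residual 0.0 km
  D: calculated 63.5 vs reported 63.4 → residual 0.1 km
B, C, D are mutually consistent (residuals ≈ 0); A is off by 38.5 km.

A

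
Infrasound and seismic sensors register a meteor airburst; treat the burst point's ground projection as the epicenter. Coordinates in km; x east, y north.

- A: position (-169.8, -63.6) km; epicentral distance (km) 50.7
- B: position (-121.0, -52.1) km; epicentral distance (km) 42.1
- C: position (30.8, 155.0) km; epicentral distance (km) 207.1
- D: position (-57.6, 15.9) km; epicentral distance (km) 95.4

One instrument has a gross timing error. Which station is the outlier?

Solve using three stations at a time. Using A, B, D (subtract circle equations pairwise → linear system) gives (x, y) ≈ (-146.4, -18.7).
Distances from that point to each station vs reported:
  A: calculated 50.6 vs reported 50.7 → residual 0.1 km
  B: calculated 42.0 vs reported 42.1 → residual 0.1 km
  C: calculated 248.2 vs reported 207.1 → residual 41.1 km
  D: calculated 95.3 vs reported 95.4 → residual 0.1 km
A, B, D are mutually consistent (residuals ≈ 0); C is off by 41.1 km.

C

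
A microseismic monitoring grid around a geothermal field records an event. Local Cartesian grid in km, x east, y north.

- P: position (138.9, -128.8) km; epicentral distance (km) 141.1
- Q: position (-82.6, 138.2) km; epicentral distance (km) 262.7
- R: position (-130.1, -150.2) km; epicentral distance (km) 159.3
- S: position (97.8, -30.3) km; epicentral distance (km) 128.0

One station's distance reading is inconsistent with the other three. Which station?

Solve using three stations at a time. Using P, Q, S (subtract circle equations pairwise → linear system) gives (x, y) ≈ (-1.1, -111.5).
Distances from that point to each station vs reported:
  P: calculated 141.0 vs reported 141.1 → residual 0.1 km
  Q: calculated 262.7 vs reported 262.7 → residual 0.0 km
  R: calculated 134.7 vs reported 159.3 → residual 24.6 km
  S: calculated 127.9 vs reported 128.0 → residual 0.1 km
P, Q, S are mutually consistent (residuals ≈ 0); R is off by 24.6 km.

R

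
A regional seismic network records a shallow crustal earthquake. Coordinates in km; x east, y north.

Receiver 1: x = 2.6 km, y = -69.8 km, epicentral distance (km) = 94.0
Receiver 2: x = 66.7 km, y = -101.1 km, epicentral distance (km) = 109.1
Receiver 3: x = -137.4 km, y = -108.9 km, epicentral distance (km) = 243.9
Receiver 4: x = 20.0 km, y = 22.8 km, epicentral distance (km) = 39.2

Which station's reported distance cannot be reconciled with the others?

Receiver 3

Solve using three stations at a time. Using Receiver 1, Receiver 2, Receiver 4 (subtract circle equations pairwise → linear system) gives (x, y) ≈ (56.1, 7.5).
Distances from that point to each station vs reported:
  Receiver 1: calculated 94.0 vs reported 94.0 → residual 0.0 km
  Receiver 2: calculated 109.1 vs reported 109.1 → residual 0.0 km
  Receiver 3: calculated 225.8 vs reported 243.9 → residual 18.1 km
  Receiver 4: calculated 39.2 vs reported 39.2 → residual 0.0 km
Receiver 1, Receiver 2, Receiver 4 are mutually consistent (residuals ≈ 0); Receiver 3 is off by 18.1 km.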